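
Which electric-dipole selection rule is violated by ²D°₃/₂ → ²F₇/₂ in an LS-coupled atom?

the ΔJ = 0, ±1 rule

Reading off the term symbols: S 1/2→1/2, L 2→3, J 3/2→7/2, parity odd→even.
ΔJ = 0, ±1 (not J=0↔0): J: 3/2 → 7/2, ΔJ = +2 — violated.
Parity must change: odd → even — satisfied.
ΔS = 0: S: 1/2 → 1/2 — satisfied.
ΔL = 0, ±1 (not L=0↔0): L: 2 → 3, ΔL = +1 — satisfied.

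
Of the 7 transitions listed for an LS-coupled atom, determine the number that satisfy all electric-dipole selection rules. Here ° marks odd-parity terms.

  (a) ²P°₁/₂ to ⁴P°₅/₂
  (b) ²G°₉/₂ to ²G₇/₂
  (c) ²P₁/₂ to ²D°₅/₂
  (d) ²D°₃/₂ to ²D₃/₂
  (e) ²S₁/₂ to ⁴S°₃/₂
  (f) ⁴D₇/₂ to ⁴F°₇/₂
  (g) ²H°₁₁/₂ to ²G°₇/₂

(a) forbidden (parity, ΔS, ΔJ fail)
(b) allowed
(c) forbidden (ΔJ fails)
(d) allowed
(e) forbidden (ΔS, ΔL fail)
(f) allowed
(g) forbidden (parity, ΔJ fail)
Total allowed: 3 of 7.

3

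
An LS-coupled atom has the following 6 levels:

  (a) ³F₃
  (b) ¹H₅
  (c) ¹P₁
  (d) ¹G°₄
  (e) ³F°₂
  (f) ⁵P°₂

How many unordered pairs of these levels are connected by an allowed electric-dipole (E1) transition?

2

(a)–(b): forbidden (parity, ΔS, ΔL, ΔJ).
(a)–(c): forbidden (parity, ΔS, ΔL, ΔJ).
(a)–(d): forbidden (ΔS).
(a)–(e): allowed.
(a)–(f): forbidden (ΔS, ΔL).
(b)–(c): forbidden (parity, ΔL, ΔJ).
(b)–(d): allowed.
(b)–(e): forbidden (ΔS, ΔL, ΔJ).
(b)–(f): forbidden (ΔS, ΔL, ΔJ).
(c)–(d): forbidden (ΔL, ΔJ).
(c)–(e): forbidden (ΔS, ΔL).
(c)–(f): forbidden (ΔS).
(d)–(e): forbidden (parity, ΔS, ΔJ).
(d)–(f): forbidden (parity, ΔS, ΔL, ΔJ).
(e)–(f): forbidden (parity, ΔS, ΔL).
Allowed pairs: 2 of 15.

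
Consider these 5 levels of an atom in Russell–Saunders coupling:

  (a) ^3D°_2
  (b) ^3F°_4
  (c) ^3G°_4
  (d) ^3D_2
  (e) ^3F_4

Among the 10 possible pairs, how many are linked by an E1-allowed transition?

(a)–(b): forbidden (parity, ΔJ).
(a)–(c): forbidden (parity, ΔL, ΔJ).
(a)–(d): allowed.
(a)–(e): forbidden (ΔJ).
(b)–(c): forbidden (parity).
(b)–(d): forbidden (ΔJ).
(b)–(e): allowed.
(c)–(d): forbidden (ΔL, ΔJ).
(c)–(e): allowed.
(d)–(e): forbidden (parity, ΔJ).
Allowed pairs: 3 of 10.

3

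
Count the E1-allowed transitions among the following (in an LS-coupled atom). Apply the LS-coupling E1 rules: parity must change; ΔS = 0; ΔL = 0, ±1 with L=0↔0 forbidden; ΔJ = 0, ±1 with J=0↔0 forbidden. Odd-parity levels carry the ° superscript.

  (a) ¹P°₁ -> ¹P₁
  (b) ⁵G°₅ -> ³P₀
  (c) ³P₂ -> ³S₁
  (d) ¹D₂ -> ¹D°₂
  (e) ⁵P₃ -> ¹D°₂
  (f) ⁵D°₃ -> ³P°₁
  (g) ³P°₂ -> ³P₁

(a) allowed
(b) forbidden (ΔS, ΔL, ΔJ fail)
(c) forbidden (parity fails)
(d) allowed
(e) forbidden (ΔS fails)
(f) forbidden (parity, ΔS, ΔJ fail)
(g) allowed
Total allowed: 3 of 7.

3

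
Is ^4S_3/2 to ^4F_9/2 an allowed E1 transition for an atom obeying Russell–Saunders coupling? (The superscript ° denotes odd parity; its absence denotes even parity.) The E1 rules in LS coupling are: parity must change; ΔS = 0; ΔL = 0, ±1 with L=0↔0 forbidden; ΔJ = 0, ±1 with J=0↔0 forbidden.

Parity must change: even → even — ✗.
ΔL = 0, ±1 (not L=0↔0): L: 0 → 3, ΔL = +3 — ✗.
ΔJ = 0, ±1 (not J=0↔0): J: 3/2 → 9/2, ΔJ = +3 — ✗.
ΔS = 0: S: 3/2 → 3/2 — ✓.
Rule(s) violated: parity, ΔL, ΔJ.

forbidden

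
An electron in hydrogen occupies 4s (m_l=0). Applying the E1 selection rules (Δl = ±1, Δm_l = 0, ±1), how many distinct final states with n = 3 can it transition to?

3

E1 requires Δl = ±1, so l_f ∈ {-1, 1}; with 0 ≤ l_f ≤ n_f−1 = 2, the allowed l_f values are {1}.
For l_f = 1: m_f ∈ {m_i−1, m_i, m_i+1} ∩ [−1, 1] = {-1, 0, 1} → 3 states.
Total: 3.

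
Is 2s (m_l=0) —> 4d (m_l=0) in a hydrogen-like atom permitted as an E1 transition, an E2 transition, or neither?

E2

Δl = 2 − 0 = +2; l_i + l_f = 2.
Δm_l = +0.
E1 (Δl = ±1, |Δm_l| ≤ 1): not satisfied.
E2 (Δl = 0,±2, l_i+l_f ≥ 2, |Δm_l| ≤ 2): satisfied.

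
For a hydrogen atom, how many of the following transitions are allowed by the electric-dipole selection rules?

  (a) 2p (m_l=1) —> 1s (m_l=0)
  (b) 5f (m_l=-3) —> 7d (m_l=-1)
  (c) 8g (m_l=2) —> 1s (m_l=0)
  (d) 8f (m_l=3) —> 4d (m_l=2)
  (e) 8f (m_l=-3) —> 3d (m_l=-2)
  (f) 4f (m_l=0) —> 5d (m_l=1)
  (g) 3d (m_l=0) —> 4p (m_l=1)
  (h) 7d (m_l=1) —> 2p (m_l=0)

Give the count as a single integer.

(a) allowed
(b) forbidden — Δm_l = +2 (E1 requires Δm_l = 0, ±1)
(c) forbidden — Δl = -4 (E1 requires Δl = ±1); Δm_l = -2 (E1 requires Δm_l = 0, ±1)
(d) allowed
(e) allowed
(f) allowed
(g) allowed
(h) allowed
Total allowed: 6 of 8.

6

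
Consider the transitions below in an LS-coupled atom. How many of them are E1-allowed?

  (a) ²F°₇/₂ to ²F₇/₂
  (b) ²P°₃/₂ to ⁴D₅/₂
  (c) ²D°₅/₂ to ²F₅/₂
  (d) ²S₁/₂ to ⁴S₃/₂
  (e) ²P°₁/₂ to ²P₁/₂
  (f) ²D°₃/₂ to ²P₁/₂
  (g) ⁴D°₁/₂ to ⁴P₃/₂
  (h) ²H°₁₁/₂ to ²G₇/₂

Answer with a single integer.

(a) allowed
(b) forbidden (ΔS fails)
(c) allowed
(d) forbidden (parity, ΔS, ΔL fail)
(e) allowed
(f) allowed
(g) allowed
(h) forbidden (ΔJ fails)
Total allowed: 5 of 8.

5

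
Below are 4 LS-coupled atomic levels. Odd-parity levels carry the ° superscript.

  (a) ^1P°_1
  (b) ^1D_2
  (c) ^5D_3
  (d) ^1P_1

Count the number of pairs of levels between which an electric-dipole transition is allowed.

2

(a)–(b): allowed.
(a)–(c): forbidden (ΔS, ΔJ).
(a)–(d): allowed.
(b)–(c): forbidden (parity, ΔS).
(b)–(d): forbidden (parity).
(c)–(d): forbidden (parity, ΔS, ΔJ).
Allowed pairs: 2 of 6.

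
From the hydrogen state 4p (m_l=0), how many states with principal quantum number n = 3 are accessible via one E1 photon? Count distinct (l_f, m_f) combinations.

E1 requires Δl = ±1, so l_f ∈ {0, 2}; with 0 ≤ l_f ≤ n_f−1 = 2, the allowed l_f values are {0, 2}.
For l_f = 0: m_f ∈ {m_i−1, m_i, m_i+1} ∩ [−0, 0] = {0} → 1 state.
For l_f = 2: m_f ∈ {m_i−1, m_i, m_i+1} ∩ [−2, 2] = {-1, 0, 1} → 3 states.
Total: 4.

4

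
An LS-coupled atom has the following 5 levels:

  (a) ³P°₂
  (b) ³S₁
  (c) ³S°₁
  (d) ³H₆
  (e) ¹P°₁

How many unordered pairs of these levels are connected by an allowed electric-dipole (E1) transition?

(a)–(b): allowed.
(a)–(c): forbidden (parity).
(a)–(d): forbidden (ΔL, ΔJ).
(a)–(e): forbidden (parity, ΔS).
(b)–(c): forbidden (ΔL).
(b)–(d): forbidden (parity, ΔL, ΔJ).
(b)–(e): forbidden (ΔS).
(c)–(d): forbidden (ΔL, ΔJ).
(c)–(e): forbidden (parity, ΔS).
(d)–(e): forbidden (ΔS, ΔL, ΔJ).
Allowed pairs: 1 of 10.

1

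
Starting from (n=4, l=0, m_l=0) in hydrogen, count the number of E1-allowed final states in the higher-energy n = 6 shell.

E1 requires Δl = ±1, so l_f ∈ {-1, 1}; with 0 ≤ l_f ≤ n_f−1 = 5, the allowed l_f values are {1}.
For l_f = 1: m_f ∈ {m_i−1, m_i, m_i+1} ∩ [−1, 1] = {-1, 0, 1} → 3 states.
Total: 3.

3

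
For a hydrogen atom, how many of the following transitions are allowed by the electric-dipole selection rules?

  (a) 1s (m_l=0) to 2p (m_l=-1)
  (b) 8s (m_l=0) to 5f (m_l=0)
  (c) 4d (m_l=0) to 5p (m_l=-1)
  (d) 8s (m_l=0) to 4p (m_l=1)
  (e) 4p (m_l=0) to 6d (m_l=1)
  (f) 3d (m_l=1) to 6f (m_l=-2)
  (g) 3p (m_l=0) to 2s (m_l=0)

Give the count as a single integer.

(a) allowed
(b) forbidden — Δl = +3 (E1 requires Δl = ±1)
(c) allowed
(d) allowed
(e) allowed
(f) forbidden — Δm_l = -3 (E1 requires Δm_l = 0, ±1)
(g) allowed
Total allowed: 5 of 7.

5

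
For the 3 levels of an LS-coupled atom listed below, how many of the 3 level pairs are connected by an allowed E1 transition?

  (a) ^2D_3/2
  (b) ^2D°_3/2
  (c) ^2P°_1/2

(a)–(b): allowed.
(a)–(c): allowed.
(b)–(c): forbidden (parity).
Allowed pairs: 2 of 3.

2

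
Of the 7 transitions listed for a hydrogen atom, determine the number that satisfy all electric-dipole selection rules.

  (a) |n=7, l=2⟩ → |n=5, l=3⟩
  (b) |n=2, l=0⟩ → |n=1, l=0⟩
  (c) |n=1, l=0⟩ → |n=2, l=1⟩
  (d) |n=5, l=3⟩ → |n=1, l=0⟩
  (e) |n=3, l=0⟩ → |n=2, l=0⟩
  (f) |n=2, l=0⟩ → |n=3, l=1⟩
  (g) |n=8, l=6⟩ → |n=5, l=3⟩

3

(a) allowed
(b) forbidden — Δl = +0 (E1 requires Δl = ±1)
(c) allowed
(d) forbidden — Δl = -3 (E1 requires Δl = ±1)
(e) forbidden — Δl = +0 (E1 requires Δl = ±1)
(f) allowed
(g) forbidden — Δl = -3 (E1 requires Δl = ±1)
Total allowed: 3 of 7.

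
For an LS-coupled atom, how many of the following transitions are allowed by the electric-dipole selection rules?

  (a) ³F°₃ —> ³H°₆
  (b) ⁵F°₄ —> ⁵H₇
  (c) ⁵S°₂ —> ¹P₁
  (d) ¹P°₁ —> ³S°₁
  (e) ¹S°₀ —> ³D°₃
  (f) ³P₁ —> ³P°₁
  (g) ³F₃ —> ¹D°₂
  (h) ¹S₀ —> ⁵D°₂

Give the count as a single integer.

(a) forbidden (parity, ΔL, ΔJ fail)
(b) forbidden (ΔL, ΔJ fail)
(c) forbidden (ΔS fails)
(d) forbidden (parity, ΔS fail)
(e) forbidden (parity, ΔS, ΔL, ΔJ fail)
(f) allowed
(g) forbidden (ΔS fails)
(h) forbidden (ΔS, ΔL, ΔJ fail)
Total allowed: 1 of 8.

1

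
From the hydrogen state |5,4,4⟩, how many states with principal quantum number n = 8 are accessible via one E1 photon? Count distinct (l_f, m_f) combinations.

E1 requires Δl = ±1, so l_f ∈ {3, 5}; with 0 ≤ l_f ≤ n_f−1 = 7, the allowed l_f values are {3, 5}.
For l_f = 3: m_f ∈ {m_i−1, m_i, m_i+1} ∩ [−3, 3] = {3} → 1 state.
For l_f = 5: m_f ∈ {m_i−1, m_i, m_i+1} ∩ [−5, 5] = {3, 4, 5} → 3 states.
Total: 4.

4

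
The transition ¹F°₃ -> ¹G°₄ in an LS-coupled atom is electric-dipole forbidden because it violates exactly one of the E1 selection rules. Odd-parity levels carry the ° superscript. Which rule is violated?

Initial level: S=0, L=3, J=3, parity odd. Final level: S=0, L=4, J=4, parity odd.
Parity must change: odd → odd — fails.
ΔS = 0: S: 0 → 0 — ok.
ΔL = 0, ±1 (not L=0↔0): L: 3 → 4, ΔL = +1 — ok.
ΔJ = 0, ±1 (not J=0↔0): J: 3 → 4, ΔJ = +1 — ok.

parity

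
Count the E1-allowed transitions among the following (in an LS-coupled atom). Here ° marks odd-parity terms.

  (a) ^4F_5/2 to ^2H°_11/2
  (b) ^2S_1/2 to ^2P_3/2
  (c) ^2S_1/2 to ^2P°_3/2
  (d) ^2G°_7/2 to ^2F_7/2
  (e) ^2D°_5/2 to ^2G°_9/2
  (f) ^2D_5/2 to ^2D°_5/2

3

(a) forbidden (ΔS, ΔL, ΔJ fail)
(b) forbidden (parity fails)
(c) allowed
(d) allowed
(e) forbidden (parity, ΔL, ΔJ fail)
(f) allowed
Total allowed: 3 of 6.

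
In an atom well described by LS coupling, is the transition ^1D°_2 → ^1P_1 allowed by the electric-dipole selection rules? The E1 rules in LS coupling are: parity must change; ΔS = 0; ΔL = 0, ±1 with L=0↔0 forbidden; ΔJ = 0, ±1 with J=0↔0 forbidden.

Initial level: S=0, L=2, J=2, parity odd. Final level: S=0, L=1, J=1, parity even.
Parity must change: odd → even — ✓.
ΔS = 0: S: 0 → 0 — ✓.
ΔL = 0, ±1 (not L=0↔0): L: 2 → 1, ΔL = -1 — ✓.
ΔJ = 0, ±1 (not J=0↔0): J: 2 → 1, ΔJ = -1 — ✓.
All four E1 rules are satisfied.

allowed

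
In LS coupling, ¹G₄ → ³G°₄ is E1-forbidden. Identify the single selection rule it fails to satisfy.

the ΔS = 0 rule

Initial level: S=0, L=4, J=4, parity even. Final level: S=1, L=4, J=4, parity odd.
ΔL = 0, ±1 (not L=0↔0): L: 4 → 4, ΔL = +0 — satisfied.
ΔS = 0: S: 0 → 1 — violated.
ΔJ = 0, ±1 (not J=0↔0): J: 4 → 4, ΔJ = +0 — satisfied.
Parity must change: even → odd — satisfied.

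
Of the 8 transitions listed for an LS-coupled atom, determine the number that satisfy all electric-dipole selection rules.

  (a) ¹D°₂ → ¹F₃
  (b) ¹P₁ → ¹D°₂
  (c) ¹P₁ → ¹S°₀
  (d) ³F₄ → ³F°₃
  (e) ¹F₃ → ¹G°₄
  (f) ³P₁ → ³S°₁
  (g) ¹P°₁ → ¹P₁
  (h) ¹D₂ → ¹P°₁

(a) allowed
(b) allowed
(c) allowed
(d) allowed
(e) allowed
(f) allowed
(g) allowed
(h) allowed
Total allowed: 8 of 8.

8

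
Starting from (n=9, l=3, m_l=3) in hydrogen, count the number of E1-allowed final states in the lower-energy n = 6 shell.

E1 requires Δl = ±1, so l_f ∈ {2, 4}; with 0 ≤ l_f ≤ n_f−1 = 5, the allowed l_f values are {2, 4}.
For l_f = 2: m_f ∈ {m_i−1, m_i, m_i+1} ∩ [−2, 2] = {2} → 1 state.
For l_f = 4: m_f ∈ {m_i−1, m_i, m_i+1} ∩ [−4, 4] = {2, 3, 4} → 3 states.
Total: 4.

4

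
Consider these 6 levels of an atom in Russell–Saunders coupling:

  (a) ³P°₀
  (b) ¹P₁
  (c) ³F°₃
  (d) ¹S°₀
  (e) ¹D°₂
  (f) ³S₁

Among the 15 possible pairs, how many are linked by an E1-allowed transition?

3

(a)–(b): forbidden (ΔS).
(a)–(c): forbidden (parity, ΔL, ΔJ).
(a)–(d): forbidden (parity, ΔS, ΔJ).
(a)–(e): forbidden (parity, ΔS, ΔJ).
(a)–(f): allowed.
(b)–(c): forbidden (ΔS, ΔL, ΔJ).
(b)–(d): allowed.
(b)–(e): allowed.
(b)–(f): forbidden (parity, ΔS).
(c)–(d): forbidden (parity, ΔS, ΔL, ΔJ).
(c)–(e): forbidden (parity, ΔS).
(c)–(f): forbidden (ΔL, ΔJ).
(d)–(e): forbidden (parity, ΔL, ΔJ).
(d)–(f): forbidden (ΔS, ΔL).
(e)–(f): forbidden (ΔS, ΔL).
Allowed pairs: 3 of 15.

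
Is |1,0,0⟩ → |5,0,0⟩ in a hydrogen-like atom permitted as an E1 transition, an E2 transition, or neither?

Δl = 0 − 0 = +0; l_i + l_f = 0.
Δm_l = +0.
E1 (Δl = ±1, |Δm_l| ≤ 1): not satisfied.
E2 (Δl = 0,±2, l_i+l_f ≥ 2, |Δm_l| ≤ 2): not satisfied.

neither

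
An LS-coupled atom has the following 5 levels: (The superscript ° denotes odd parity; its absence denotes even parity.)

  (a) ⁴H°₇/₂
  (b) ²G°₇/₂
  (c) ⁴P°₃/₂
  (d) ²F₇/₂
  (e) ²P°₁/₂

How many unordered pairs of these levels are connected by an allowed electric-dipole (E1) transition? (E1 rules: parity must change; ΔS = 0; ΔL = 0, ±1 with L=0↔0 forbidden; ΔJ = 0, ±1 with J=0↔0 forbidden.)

(a)–(b): forbidden (parity, ΔS).
(a)–(c): forbidden (parity, ΔL, ΔJ).
(a)–(d): forbidden (ΔS, ΔL).
(a)–(e): forbidden (parity, ΔS, ΔL, ΔJ).
(b)–(c): forbidden (parity, ΔS, ΔL, ΔJ).
(b)–(d): allowed.
(b)–(e): forbidden (parity, ΔL, ΔJ).
(c)–(d): forbidden (ΔS, ΔL, ΔJ).
(c)–(e): forbidden (parity, ΔS).
(d)–(e): forbidden (ΔL, ΔJ).
Allowed pairs: 1 of 10.

1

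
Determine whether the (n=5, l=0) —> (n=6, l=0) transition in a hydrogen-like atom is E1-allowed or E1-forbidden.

forbidden

Δl = 0 − 0 = +0; the E1 rule Δl = ±1 is fails.
The transition is electric-dipole forbidden.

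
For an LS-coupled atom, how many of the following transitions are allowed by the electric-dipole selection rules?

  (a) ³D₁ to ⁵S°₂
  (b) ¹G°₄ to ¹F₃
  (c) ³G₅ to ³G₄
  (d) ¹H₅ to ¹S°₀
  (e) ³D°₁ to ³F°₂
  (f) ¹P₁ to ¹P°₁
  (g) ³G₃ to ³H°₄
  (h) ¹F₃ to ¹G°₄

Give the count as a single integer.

(a) forbidden (ΔS, ΔL fail)
(b) allowed
(c) forbidden (parity fails)
(d) forbidden (ΔL, ΔJ fail)
(e) forbidden (parity fails)
(f) allowed
(g) allowed
(h) allowed
Total allowed: 4 of 8.

4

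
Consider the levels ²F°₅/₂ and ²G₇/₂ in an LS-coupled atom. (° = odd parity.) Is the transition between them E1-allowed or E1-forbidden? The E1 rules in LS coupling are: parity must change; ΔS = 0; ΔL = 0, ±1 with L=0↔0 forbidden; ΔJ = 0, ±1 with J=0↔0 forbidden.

Parity must change: odd → even — passes.
ΔS = 0: S: 1/2 → 1/2 — passes.
ΔL = 0, ±1 (not L=0↔0): L: 3 → 4, ΔL = +1 — passes.
ΔJ = 0, ±1 (not J=0↔0): J: 5/2 → 7/2, ΔJ = +1 — passes.
All four E1 rules are satisfied.

allowed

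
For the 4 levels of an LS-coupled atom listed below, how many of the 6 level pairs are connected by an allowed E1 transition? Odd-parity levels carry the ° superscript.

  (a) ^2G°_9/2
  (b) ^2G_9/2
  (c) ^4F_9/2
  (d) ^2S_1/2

1

(a)–(b): allowed.
(a)–(c): forbidden (ΔS).
(a)–(d): forbidden (ΔL, ΔJ).
(b)–(c): forbidden (parity, ΔS).
(b)–(d): forbidden (parity, ΔL, ΔJ).
(c)–(d): forbidden (parity, ΔS, ΔL, ΔJ).
Allowed pairs: 1 of 6.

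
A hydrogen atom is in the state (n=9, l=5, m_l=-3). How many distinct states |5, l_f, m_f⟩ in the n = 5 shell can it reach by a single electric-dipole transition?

E1 requires Δl = ±1, so l_f ∈ {4, 6}; with 0 ≤ l_f ≤ n_f−1 = 4, the allowed l_f values are {4}.
For l_f = 4: m_f ∈ {m_i−1, m_i, m_i+1} ∩ [−4, 4] = {-4, -3, -2} → 3 states.
Total: 3.

3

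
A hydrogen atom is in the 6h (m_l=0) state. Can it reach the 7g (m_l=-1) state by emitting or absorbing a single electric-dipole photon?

allowed

Δl = 4 − 5 = -1; the E1 rule Δl = ±1 is ✓.
m_l: 0 → -1 (Δm_l = -1). |Δm_l| ≤ 1 ✓.
All E1 selection rules are satisfied.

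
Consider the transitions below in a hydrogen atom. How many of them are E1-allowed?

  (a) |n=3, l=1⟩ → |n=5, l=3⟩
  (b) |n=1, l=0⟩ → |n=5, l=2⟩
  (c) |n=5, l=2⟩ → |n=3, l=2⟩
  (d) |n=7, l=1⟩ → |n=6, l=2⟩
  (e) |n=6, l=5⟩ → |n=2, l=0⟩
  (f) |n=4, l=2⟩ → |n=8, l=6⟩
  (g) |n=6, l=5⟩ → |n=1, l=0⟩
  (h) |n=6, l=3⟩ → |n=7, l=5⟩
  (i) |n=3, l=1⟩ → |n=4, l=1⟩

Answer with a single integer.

(a) forbidden — Δl = +2 (E1 requires Δl = ±1)
(b) forbidden — Δl = +2 (E1 requires Δl = ±1)
(c) forbidden — Δl = +0 (E1 requires Δl = ±1)
(d) allowed
(e) forbidden — Δl = -5 (E1 requires Δl = ±1)
(f) forbidden — Δl = +4 (E1 requires Δl = ±1)
(g) forbidden — Δl = -5 (E1 requires Δl = ±1)
(h) forbidden — Δl = +2 (E1 requires Δl = ±1)
(i) forbidden — Δl = +0 (E1 requires Δl = ±1)
Total allowed: 1 of 9.

1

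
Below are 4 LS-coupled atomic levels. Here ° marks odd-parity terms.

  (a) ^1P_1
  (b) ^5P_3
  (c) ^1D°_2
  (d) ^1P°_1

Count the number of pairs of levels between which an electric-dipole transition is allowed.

(a)–(b): forbidden (parity, ΔS, ΔJ).
(a)–(c): allowed.
(a)–(d): allowed.
(b)–(c): forbidden (ΔS).
(b)–(d): forbidden (ΔS, ΔJ).
(c)–(d): forbidden (parity).
Allowed pairs: 2 of 6.

2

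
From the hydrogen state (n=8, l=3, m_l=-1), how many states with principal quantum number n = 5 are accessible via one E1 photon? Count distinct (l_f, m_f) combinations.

6

E1 requires Δl = ±1, so l_f ∈ {2, 4}; with 0 ≤ l_f ≤ n_f−1 = 4, the allowed l_f values are {2, 4}.
For l_f = 2: m_f ∈ {m_i−1, m_i, m_i+1} ∩ [−2, 2] = {-2, -1, 0} → 3 states.
For l_f = 4: m_f ∈ {m_i−1, m_i, m_i+1} ∩ [−4, 4] = {-2, -1, 0} → 3 states.
Total: 6.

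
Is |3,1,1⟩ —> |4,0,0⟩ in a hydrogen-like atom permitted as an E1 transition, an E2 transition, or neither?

Δl = 0 − 1 = -1; l_i + l_f = 1.
Δm_l = -1.
E1 (Δl = ±1, |Δm_l| ≤ 1): satisfied.
E2 (Δl = 0,±2, l_i+l_f ≥ 2, |Δm_l| ≤ 2): not satisfied.

E1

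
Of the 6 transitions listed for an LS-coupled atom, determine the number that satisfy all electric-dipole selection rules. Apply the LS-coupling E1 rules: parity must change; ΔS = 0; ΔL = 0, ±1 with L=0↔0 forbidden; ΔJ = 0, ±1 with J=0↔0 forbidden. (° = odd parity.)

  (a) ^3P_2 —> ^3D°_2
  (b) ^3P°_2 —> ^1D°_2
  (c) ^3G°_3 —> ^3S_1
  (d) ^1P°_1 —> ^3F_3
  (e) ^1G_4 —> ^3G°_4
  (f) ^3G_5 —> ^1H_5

1

(a) allowed
(b) forbidden (parity, ΔS fail)
(c) forbidden (ΔL, ΔJ fail)
(d) forbidden (ΔS, ΔL, ΔJ fail)
(e) forbidden (ΔS fails)
(f) forbidden (parity, ΔS fail)
Total allowed: 1 of 6.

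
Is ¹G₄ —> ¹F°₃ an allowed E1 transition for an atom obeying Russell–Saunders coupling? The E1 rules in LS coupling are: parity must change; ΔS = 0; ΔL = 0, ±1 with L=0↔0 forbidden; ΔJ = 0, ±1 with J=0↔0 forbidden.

Reading off the term symbols: S 0→0, L 4→3, J 4→3, parity even→odd.
Parity must change: even → odd — passes.
ΔS = 0: S: 0 → 0 — passes.
ΔL = 0, ±1 (not L=0↔0): L: 4 → 3, ΔL = -1 — passes.
ΔJ = 0, ±1 (not J=0↔0): J: 4 → 3, ΔJ = -1 — passes.
All four E1 rules are satisfied.

allowed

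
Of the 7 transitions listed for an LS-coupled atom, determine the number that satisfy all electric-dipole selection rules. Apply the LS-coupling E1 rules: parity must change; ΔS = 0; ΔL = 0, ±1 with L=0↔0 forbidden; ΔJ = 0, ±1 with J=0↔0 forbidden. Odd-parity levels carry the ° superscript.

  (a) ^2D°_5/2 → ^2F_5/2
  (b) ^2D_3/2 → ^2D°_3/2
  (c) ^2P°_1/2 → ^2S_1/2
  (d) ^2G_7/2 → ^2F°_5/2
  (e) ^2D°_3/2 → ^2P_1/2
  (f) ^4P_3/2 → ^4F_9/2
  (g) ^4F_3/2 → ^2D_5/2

(a) allowed
(b) allowed
(c) allowed
(d) allowed
(e) allowed
(f) forbidden (parity, ΔL, ΔJ fail)
(g) forbidden (parity, ΔS fail)
Total allowed: 5 of 7.

5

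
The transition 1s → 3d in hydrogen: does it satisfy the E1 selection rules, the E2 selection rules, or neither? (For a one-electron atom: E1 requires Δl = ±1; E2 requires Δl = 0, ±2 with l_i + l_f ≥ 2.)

E2

Δl = 2 − 0 = +2; l_i + l_f = 2.
E1 (Δl = ±1): not satisfied.
E2 (Δl = 0,±2, l_i+l_f ≥ 2): satisfied.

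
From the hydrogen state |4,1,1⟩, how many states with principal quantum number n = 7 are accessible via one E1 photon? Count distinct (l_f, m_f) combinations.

E1 requires Δl = ±1, so l_f ∈ {0, 2}; with 0 ≤ l_f ≤ n_f−1 = 6, the allowed l_f values are {0, 2}.
For l_f = 0: m_f ∈ {m_i−1, m_i, m_i+1} ∩ [−0, 0] = {0} → 1 state.
For l_f = 2: m_f ∈ {m_i−1, m_i, m_i+1} ∩ [−2, 2] = {0, 1, 2} → 3 states.
Total: 4.

4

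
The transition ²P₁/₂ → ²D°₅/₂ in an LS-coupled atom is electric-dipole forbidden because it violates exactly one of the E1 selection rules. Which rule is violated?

the ΔJ = 0, ±1 rule

Parity must change: even → odd — passes.
ΔS = 0: S: 1/2 → 1/2 — passes.
ΔL = 0, ±1 (not L=0↔0): L: 1 → 2, ΔL = +1 — passes.
ΔJ = 0, ±1 (not J=0↔0): J: 1/2 → 5/2, ΔJ = +2 — fails.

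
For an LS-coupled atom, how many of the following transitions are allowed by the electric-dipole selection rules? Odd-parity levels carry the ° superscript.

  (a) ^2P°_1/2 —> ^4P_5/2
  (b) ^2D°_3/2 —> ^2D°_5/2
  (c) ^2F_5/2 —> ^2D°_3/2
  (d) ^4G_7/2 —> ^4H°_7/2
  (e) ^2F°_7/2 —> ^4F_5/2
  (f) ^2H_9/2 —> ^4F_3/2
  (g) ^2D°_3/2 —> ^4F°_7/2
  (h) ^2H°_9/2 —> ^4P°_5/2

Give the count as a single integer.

(a) forbidden (ΔS, ΔJ fail)
(b) forbidden (parity fails)
(c) allowed
(d) allowed
(e) forbidden (ΔS fails)
(f) forbidden (parity, ΔS, ΔL, ΔJ fail)
(g) forbidden (parity, ΔS, ΔJ fail)
(h) forbidden (parity, ΔS, ΔL, ΔJ fail)
Total allowed: 2 of 8.

2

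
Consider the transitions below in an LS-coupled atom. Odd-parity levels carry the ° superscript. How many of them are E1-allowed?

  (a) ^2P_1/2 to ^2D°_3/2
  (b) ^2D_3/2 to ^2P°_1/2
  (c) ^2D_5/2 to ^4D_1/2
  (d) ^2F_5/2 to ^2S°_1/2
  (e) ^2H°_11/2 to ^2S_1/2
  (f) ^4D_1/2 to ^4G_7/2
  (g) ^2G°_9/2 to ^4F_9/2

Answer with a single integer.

2

(a) allowed
(b) allowed
(c) forbidden (parity, ΔS, ΔJ fail)
(d) forbidden (ΔL, ΔJ fail)
(e) forbidden (ΔL, ΔJ fail)
(f) forbidden (parity, ΔL, ΔJ fail)
(g) forbidden (ΔS fails)
Total allowed: 2 of 7.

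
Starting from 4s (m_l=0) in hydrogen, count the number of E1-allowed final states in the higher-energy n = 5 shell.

3

E1 requires Δl = ±1, so l_f ∈ {-1, 1}; with 0 ≤ l_f ≤ n_f−1 = 4, the allowed l_f values are {1}.
For l_f = 1: m_f ∈ {m_i−1, m_i, m_i+1} ∩ [−1, 1] = {-1, 0, 1} → 3 states.
Total: 3.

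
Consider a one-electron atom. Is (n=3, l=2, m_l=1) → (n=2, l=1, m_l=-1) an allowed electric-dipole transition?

Δl = 1 − 2 = -1; the E1 rule Δl = ±1 is ok.
Δm_l = -1 − (1) = -2. E1 requires Δm_l = 0, ±1: fails.
The transition is electric-dipole forbidden.

forbidden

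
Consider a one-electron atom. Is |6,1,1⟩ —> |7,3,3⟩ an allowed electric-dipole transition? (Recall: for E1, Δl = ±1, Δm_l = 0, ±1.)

forbidden

l: 1 → 3 (Δl = +2). Δl = ±1 fails.
Δm_l = 3 − (1) = +2. E1 requires Δm_l = 0, ±1: fails.
The transition is electric-dipole forbidden.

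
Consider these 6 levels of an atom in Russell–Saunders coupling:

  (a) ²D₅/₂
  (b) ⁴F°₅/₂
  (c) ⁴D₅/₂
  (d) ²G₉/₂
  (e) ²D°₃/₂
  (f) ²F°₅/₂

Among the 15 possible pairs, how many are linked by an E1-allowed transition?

(a)–(b): forbidden (ΔS).
(a)–(c): forbidden (parity, ΔS).
(a)–(d): forbidden (parity, ΔL, ΔJ).
(a)–(e): allowed.
(a)–(f): allowed.
(b)–(c): allowed.
(b)–(d): forbidden (ΔS, ΔJ).
(b)–(e): forbidden (parity, ΔS).
(b)–(f): forbidden (parity, ΔS).
(c)–(d): forbidden (parity, ΔS, ΔL, ΔJ).
(c)–(e): forbidden (ΔS).
(c)–(f): forbidden (ΔS).
(d)–(e): forbidden (ΔL, ΔJ).
(d)–(f): forbidden (ΔJ).
(e)–(f): forbidden (parity).
Allowed pairs: 3 of 15.

3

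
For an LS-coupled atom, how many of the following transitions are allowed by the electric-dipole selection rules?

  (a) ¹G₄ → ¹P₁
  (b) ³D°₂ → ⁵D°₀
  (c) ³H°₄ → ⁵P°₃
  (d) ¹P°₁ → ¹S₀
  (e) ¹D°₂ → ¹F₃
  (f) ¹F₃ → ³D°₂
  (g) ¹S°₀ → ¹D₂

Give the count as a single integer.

2

(a) forbidden (parity, ΔL, ΔJ fail)
(b) forbidden (parity, ΔS, ΔJ fail)
(c) forbidden (parity, ΔS, ΔL fail)
(d) allowed
(e) allowed
(f) forbidden (ΔS fails)
(g) forbidden (ΔL, ΔJ fail)
Total allowed: 2 of 7.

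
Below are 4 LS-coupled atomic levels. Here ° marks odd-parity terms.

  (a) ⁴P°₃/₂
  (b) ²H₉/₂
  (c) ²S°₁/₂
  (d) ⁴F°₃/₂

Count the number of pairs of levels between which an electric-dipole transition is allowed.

0

(a)–(b): forbidden (ΔS, ΔL, ΔJ).
(a)–(c): forbidden (parity, ΔS).
(a)–(d): forbidden (parity, ΔL).
(b)–(c): forbidden (ΔL, ΔJ).
(b)–(d): forbidden (ΔS, ΔL, ΔJ).
(c)–(d): forbidden (parity, ΔS, ΔL).
Allowed pairs: 0 of 6.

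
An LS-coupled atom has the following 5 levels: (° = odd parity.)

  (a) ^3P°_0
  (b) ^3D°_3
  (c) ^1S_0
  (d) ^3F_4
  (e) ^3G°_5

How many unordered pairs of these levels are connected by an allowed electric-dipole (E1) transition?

(a)–(b): forbidden (parity, ΔJ).
(a)–(c): forbidden (ΔS, ΔJ).
(a)–(d): forbidden (ΔL, ΔJ).
(a)–(e): forbidden (parity, ΔL, ΔJ).
(b)–(c): forbidden (ΔS, ΔL, ΔJ).
(b)–(d): allowed.
(b)–(e): forbidden (parity, ΔL, ΔJ).
(c)–(d): forbidden (parity, ΔS, ΔL, ΔJ).
(c)–(e): forbidden (ΔS, ΔL, ΔJ).
(d)–(e): allowed.
Allowed pairs: 2 of 10.

2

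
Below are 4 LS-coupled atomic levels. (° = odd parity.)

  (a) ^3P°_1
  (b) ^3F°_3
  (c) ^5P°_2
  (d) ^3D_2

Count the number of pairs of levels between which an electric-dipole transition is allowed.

(a)–(b): forbidden (parity, ΔL, ΔJ).
(a)–(c): forbidden (parity, ΔS).
(a)–(d): allowed.
(b)–(c): forbidden (parity, ΔS, ΔL).
(b)–(d): allowed.
(c)–(d): forbidden (ΔS).
Allowed pairs: 2 of 6.

2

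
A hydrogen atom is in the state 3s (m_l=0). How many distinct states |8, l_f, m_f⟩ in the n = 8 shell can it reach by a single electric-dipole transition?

E1 requires Δl = ±1, so l_f ∈ {-1, 1}; with 0 ≤ l_f ≤ n_f−1 = 7, the allowed l_f values are {1}.
For l_f = 1: m_f ∈ {m_i−1, m_i, m_i+1} ∩ [−1, 1] = {-1, 0, 1} → 3 states.
Total: 3.

3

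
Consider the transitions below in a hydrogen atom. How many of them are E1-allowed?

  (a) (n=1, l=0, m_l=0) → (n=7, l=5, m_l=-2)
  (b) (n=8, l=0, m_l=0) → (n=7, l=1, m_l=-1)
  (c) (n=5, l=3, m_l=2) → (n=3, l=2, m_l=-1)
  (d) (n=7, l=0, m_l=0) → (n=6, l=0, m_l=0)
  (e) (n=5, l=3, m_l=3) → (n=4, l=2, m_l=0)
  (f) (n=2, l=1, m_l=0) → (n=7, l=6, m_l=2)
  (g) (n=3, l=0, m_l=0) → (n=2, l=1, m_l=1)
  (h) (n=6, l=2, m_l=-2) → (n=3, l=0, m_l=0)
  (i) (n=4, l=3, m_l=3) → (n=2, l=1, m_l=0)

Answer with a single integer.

2

(a) forbidden — Δl = +5 (E1 requires Δl = ±1); Δm_l = -2 (E1 requires Δm_l = 0, ±1)
(b) allowed
(c) forbidden — Δm_l = -3 (E1 requires Δm_l = 0, ±1)
(d) forbidden — Δl = +0 (E1 requires Δl = ±1)
(e) forbidden — Δm_l = -3 (E1 requires Δm_l = 0, ±1)
(f) forbidden — Δl = +5 (E1 requires Δl = ±1); Δm_l = +2 (E1 requires Δm_l = 0, ±1)
(g) allowed
(h) forbidden — Δl = -2 (E1 requires Δl = ±1); Δm_l = +2 (E1 requires Δm_l = 0, ±1)
(i) forbidden — Δl = -2 (E1 requires Δl = ±1); Δm_l = -3 (E1 requires Δm_l = 0, ±1)
Total allowed: 2 of 9.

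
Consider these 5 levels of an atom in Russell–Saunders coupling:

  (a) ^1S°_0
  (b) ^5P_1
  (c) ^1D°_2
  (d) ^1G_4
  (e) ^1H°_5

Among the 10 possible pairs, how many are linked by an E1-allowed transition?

1

(a)–(b): forbidden (ΔS).
(a)–(c): forbidden (parity, ΔL, ΔJ).
(a)–(d): forbidden (ΔL, ΔJ).
(a)–(e): forbidden (parity, ΔL, ΔJ).
(b)–(c): forbidden (ΔS).
(b)–(d): forbidden (parity, ΔS, ΔL, ΔJ).
(b)–(e): forbidden (ΔS, ΔL, ΔJ).
(c)–(d): forbidden (ΔL, ΔJ).
(c)–(e): forbidden (parity, ΔL, ΔJ).
(d)–(e): allowed.
Allowed pairs: 1 of 10.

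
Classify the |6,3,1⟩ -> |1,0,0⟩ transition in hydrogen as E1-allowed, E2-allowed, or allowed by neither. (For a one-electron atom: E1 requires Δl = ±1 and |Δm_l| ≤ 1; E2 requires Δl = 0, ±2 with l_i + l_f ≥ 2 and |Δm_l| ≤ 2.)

neither

Δl = 0 − 3 = -3; l_i + l_f = 3.
Δm_l = -1.
E1 (Δl = ±1, |Δm_l| ≤ 1): not satisfied.
E2 (Δl = 0,±2, l_i+l_f ≥ 2, |Δm_l| ≤ 2): not satisfied.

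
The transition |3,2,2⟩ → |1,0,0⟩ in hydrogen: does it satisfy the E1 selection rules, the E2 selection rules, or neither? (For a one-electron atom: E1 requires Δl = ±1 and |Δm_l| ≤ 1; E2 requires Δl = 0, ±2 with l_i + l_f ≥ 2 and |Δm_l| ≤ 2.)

Δl = 0 − 2 = -2; l_i + l_f = 2.
Δm_l = -2.
E1 (Δl = ±1, |Δm_l| ≤ 1): not satisfied.
E2 (Δl = 0,±2, l_i+l_f ≥ 2, |Δm_l| ≤ 2): satisfied.

E2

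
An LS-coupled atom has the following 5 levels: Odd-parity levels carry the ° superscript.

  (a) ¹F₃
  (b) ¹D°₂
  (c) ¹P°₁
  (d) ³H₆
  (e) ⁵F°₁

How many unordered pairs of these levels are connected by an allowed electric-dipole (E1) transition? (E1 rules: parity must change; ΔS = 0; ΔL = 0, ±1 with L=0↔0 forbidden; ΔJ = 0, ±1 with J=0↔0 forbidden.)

1

(a)–(b): allowed.
(a)–(c): forbidden (ΔL, ΔJ).
(a)–(d): forbidden (parity, ΔS, ΔL, ΔJ).
(a)–(e): forbidden (ΔS, ΔJ).
(b)–(c): forbidden (parity).
(b)–(d): forbidden (ΔS, ΔL, ΔJ).
(b)–(e): forbidden (parity, ΔS).
(c)–(d): forbidden (ΔS, ΔL, ΔJ).
(c)–(e): forbidden (parity, ΔS, ΔL).
(d)–(e): forbidden (ΔS, ΔL, ΔJ).
Allowed pairs: 1 of 10.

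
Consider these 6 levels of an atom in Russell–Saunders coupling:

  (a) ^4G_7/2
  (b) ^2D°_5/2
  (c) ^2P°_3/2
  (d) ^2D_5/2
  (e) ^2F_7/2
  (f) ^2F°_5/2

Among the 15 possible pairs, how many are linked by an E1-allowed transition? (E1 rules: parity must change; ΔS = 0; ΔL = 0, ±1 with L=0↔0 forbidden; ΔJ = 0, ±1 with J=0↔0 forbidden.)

(a)–(b): forbidden (ΔS, ΔL).
(a)–(c): forbidden (ΔS, ΔL, ΔJ).
(a)–(d): forbidden (parity, ΔS, ΔL).
(a)–(e): forbidden (parity, ΔS).
(a)–(f): forbidden (ΔS).
(b)–(c): forbidden (parity).
(b)–(d): allowed.
(b)–(e): allowed.
(b)–(f): forbidden (parity).
(c)–(d): allowed.
(c)–(e): forbidden (ΔL, ΔJ).
(c)–(f): forbidden (parity, ΔL).
(d)–(e): forbidden (parity).
(d)–(f): allowed.
(e)–(f): allowed.
Allowed pairs: 5 of 15.

5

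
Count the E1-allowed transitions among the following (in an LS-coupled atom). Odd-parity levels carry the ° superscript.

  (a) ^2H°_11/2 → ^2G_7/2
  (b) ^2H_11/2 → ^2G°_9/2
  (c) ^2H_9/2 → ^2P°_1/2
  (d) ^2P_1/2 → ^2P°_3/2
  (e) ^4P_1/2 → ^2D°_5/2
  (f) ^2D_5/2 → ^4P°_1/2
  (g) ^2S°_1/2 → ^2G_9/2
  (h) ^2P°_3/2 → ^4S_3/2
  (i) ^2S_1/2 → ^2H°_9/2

2

(a) forbidden (ΔJ fails)
(b) allowed
(c) forbidden (ΔL, ΔJ fail)
(d) allowed
(e) forbidden (ΔS, ΔJ fail)
(f) forbidden (ΔS, ΔJ fail)
(g) forbidden (ΔL, ΔJ fail)
(h) forbidden (ΔS fails)
(i) forbidden (ΔL, ΔJ fail)
Total allowed: 2 of 9.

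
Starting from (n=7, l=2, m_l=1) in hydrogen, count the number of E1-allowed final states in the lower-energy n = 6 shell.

E1 requires Δl = ±1, so l_f ∈ {1, 3}; with 0 ≤ l_f ≤ n_f−1 = 5, the allowed l_f values are {1, 3}.
For l_f = 1: m_f ∈ {m_i−1, m_i, m_i+1} ∩ [−1, 1] = {0, 1} → 2 states.
For l_f = 3: m_f ∈ {m_i−1, m_i, m_i+1} ∩ [−3, 3] = {0, 1, 2} → 3 states.
Total: 5.

5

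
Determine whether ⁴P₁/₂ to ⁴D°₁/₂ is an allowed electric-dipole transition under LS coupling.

Initial level: S=3/2, L=1, J=1/2, parity even. Final level: S=3/2, L=2, J=1/2, parity odd.
Parity must change: even → odd — passes.
ΔS = 0: S: 3/2 → 3/2 — passes.
ΔL = 0, ±1 (not L=0↔0): L: 1 → 2, ΔL = +1 — passes.
ΔJ = 0, ±1 (not J=0↔0): J: 1/2 → 1/2, ΔJ = +0 — passes.
All four E1 rules are satisfied.

allowed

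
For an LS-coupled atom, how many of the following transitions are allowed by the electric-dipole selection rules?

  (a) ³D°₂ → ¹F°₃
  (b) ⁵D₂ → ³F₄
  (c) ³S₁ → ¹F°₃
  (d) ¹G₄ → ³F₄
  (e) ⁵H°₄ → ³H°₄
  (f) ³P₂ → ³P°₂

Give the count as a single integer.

1

(a) forbidden (parity, ΔS fail)
(b) forbidden (parity, ΔS, ΔJ fail)
(c) forbidden (ΔS, ΔL, ΔJ fail)
(d) forbidden (parity, ΔS fail)
(e) forbidden (parity, ΔS fail)
(f) allowed
Total allowed: 1 of 6.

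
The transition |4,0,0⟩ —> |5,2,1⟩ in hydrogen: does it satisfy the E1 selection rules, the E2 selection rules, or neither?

E2

Δl = 2 − 0 = +2; l_i + l_f = 2.
Δm_l = +1.
E1 (Δl = ±1, |Δm_l| ≤ 1): not satisfied.
E2 (Δl = 0,±2, l_i+l_f ≥ 2, |Δm_l| ≤ 2): satisfied.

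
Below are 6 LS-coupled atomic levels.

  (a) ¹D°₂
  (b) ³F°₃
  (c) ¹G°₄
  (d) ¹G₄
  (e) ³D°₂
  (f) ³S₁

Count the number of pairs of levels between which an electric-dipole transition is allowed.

(a)–(b): forbidden (parity, ΔS).
(a)–(c): forbidden (parity, ΔL, ΔJ).
(a)–(d): forbidden (ΔL, ΔJ).
(a)–(e): forbidden (parity, ΔS).
(a)–(f): forbidden (ΔS, ΔL).
(b)–(c): forbidden (parity, ΔS).
(b)–(d): forbidden (ΔS).
(b)–(e): forbidden (parity).
(b)–(f): forbidden (ΔL, ΔJ).
(c)–(d): allowed.
(c)–(e): forbidden (parity, ΔS, ΔL, ΔJ).
(c)–(f): forbidden (ΔS, ΔL, ΔJ).
(d)–(e): forbidden (ΔS, ΔL, ΔJ).
(d)–(f): forbidden (parity, ΔS, ΔL, ΔJ).
(e)–(f): forbidden (ΔL).
Allowed pairs: 1 of 15.

1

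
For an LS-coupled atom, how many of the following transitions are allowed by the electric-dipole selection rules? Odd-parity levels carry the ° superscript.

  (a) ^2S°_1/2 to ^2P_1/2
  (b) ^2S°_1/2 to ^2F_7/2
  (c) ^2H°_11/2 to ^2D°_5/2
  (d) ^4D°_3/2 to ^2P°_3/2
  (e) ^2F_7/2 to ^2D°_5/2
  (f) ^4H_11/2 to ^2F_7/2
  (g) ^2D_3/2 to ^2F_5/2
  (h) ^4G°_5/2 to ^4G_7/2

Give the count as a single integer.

(a) allowed
(b) forbidden (ΔL, ΔJ fail)
(c) forbidden (parity, ΔL, ΔJ fail)
(d) forbidden (parity, ΔS fail)
(e) allowed
(f) forbidden (parity, ΔS, ΔL, ΔJ fail)
(g) forbidden (parity fails)
(h) allowed
Total allowed: 3 of 8.

3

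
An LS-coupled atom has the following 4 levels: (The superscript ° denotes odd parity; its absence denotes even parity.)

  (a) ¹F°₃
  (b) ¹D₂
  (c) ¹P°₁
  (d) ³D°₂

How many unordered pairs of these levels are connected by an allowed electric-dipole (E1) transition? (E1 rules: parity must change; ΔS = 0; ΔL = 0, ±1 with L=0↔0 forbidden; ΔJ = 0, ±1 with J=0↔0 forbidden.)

(a)–(b): allowed.
(a)–(c): forbidden (parity, ΔL, ΔJ).
(a)–(d): forbidden (parity, ΔS).
(b)–(c): allowed.
(b)–(d): forbidden (ΔS).
(c)–(d): forbidden (parity, ΔS).
Allowed pairs: 2 of 6.

2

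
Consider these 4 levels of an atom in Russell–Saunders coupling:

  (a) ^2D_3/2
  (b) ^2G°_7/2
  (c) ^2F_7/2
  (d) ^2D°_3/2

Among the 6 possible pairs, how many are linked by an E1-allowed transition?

(a)–(b): forbidden (ΔL, ΔJ).
(a)–(c): forbidden (parity, ΔJ).
(a)–(d): allowed.
(b)–(c): allowed.
(b)–(d): forbidden (parity, ΔL, ΔJ).
(c)–(d): forbidden (ΔJ).
Allowed pairs: 2 of 6.

2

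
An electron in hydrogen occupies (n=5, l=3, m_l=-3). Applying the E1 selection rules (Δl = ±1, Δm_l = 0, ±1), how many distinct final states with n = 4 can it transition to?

E1 requires Δl = ±1, so l_f ∈ {2, 4}; with 0 ≤ l_f ≤ n_f−1 = 3, the allowed l_f values are {2}.
For l_f = 2: m_f ∈ {m_i−1, m_i, m_i+1} ∩ [−2, 2] = {-2} → 1 state.
Total: 1.

1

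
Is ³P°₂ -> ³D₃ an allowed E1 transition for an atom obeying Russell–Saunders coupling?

allowed

Reading off the term symbols: S 1→1, L 1→2, J 2→3, parity odd→even.
Parity must change: odd → even — passes.
ΔS = 0: S: 1 → 1 — passes.
ΔL = 0, ±1 (not L=0↔0): L: 1 → 2, ΔL = +1 — passes.
ΔJ = 0, ±1 (not J=0↔0): J: 2 → 3, ΔJ = +1 — passes.
All four E1 rules are satisfied.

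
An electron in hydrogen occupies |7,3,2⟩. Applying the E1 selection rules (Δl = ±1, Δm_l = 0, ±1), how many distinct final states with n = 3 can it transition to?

E1 requires Δl = ±1, so l_f ∈ {2, 4}; with 0 ≤ l_f ≤ n_f−1 = 2, the allowed l_f values are {2}.
For l_f = 2: m_f ∈ {m_i−1, m_i, m_i+1} ∩ [−2, 2] = {1, 2} → 2 states.
Total: 2.

2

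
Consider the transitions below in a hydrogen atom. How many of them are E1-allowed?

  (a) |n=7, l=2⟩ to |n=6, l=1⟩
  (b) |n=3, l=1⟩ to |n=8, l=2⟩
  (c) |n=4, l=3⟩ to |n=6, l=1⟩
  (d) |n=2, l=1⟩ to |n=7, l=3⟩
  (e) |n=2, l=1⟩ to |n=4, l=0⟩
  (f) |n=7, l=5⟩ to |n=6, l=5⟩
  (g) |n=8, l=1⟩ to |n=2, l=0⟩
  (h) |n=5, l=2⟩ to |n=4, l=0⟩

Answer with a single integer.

(a) allowed
(b) allowed
(c) forbidden — Δl = -2 (E1 requires Δl = ±1)
(d) forbidden — Δl = +2 (E1 requires Δl = ±1)
(e) allowed
(f) forbidden — Δl = +0 (E1 requires Δl = ±1)
(g) allowed
(h) forbidden — Δl = -2 (E1 requires Δl = ±1)
Total allowed: 4 of 8.

4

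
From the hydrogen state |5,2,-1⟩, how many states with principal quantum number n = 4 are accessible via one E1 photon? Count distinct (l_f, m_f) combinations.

E1 requires Δl = ±1, so l_f ∈ {1, 3}; with 0 ≤ l_f ≤ n_f−1 = 3, the allowed l_f values are {1, 3}.
For l_f = 1: m_f ∈ {m_i−1, m_i, m_i+1} ∩ [−1, 1] = {-1, 0} → 2 states.
For l_f = 3: m_f ∈ {m_i−1, m_i, m_i+1} ∩ [−3, 3] = {-2, -1, 0} → 3 states.
Total: 5.

5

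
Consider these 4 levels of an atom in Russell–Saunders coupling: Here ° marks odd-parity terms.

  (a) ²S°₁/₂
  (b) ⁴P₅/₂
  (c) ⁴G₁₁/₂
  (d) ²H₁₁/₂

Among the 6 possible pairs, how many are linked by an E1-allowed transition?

0

(a)–(b): forbidden (ΔS, ΔJ).
(a)–(c): forbidden (ΔS, ΔL, ΔJ).
(a)–(d): forbidden (ΔL, ΔJ).
(b)–(c): forbidden (parity, ΔL, ΔJ).
(b)–(d): forbidden (parity, ΔS, ΔL, ΔJ).
(c)–(d): forbidden (parity, ΔS).
Allowed pairs: 0 of 6.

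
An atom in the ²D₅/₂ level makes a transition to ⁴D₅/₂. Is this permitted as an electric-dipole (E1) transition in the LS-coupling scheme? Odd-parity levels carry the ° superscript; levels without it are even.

forbidden

Initial level: S=1/2, L=2, J=5/2, parity even. Final level: S=3/2, L=2, J=5/2, parity even.
ΔJ = 0, ±1 (not J=0↔0): J: 5/2 → 5/2, ΔJ = +0 — passes.
ΔL = 0, ±1 (not L=0↔0): L: 2 → 2, ΔL = +0 — passes.
ΔS = 0: S: 1/2 → 3/2 — fails.
Parity must change: even → even — fails.
Rule(s) violated: parity, ΔS.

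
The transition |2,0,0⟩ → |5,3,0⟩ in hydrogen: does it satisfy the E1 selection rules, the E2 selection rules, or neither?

Δl = 3 − 0 = +3; l_i + l_f = 3.
Δm_l = +0.
E1 (Δl = ±1, |Δm_l| ≤ 1): not satisfied.
E2 (Δl = 0,±2, l_i+l_f ≥ 2, |Δm_l| ≤ 2): not satisfied.

neither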